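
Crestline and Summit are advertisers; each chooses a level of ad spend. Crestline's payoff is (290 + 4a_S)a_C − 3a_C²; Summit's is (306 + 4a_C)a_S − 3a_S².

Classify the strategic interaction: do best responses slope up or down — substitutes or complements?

Expanding Crestline's payoff: 290a_C + 4a_Sa_C − 3a_C².
∂π/∂a_C = 290 + 4a_S − 6a_C = 0, so a_C = 145/3 + (2/3)a_S.
The best-response slope da_C/da_S = 2/3 > 0: the reaction function is upward-sloping, so the choices are strategic complements.

strategic complements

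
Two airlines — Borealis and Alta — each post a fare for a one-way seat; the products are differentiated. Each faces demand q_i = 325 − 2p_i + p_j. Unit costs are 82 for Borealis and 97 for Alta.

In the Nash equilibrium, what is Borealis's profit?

Borealis's profit: π = (p_{Borealis} − 82)(325 − 2p_{Borealis} + p_{Alta}).
∂π/∂p_{Borealis} = 489 − 4p_{Borealis} + p_{Alta} = 0 ⇒ p_{Borealis} = 122.25 + 0.25p_{Alta}.
Similarly p_{Alta} = 129.75 + 0.25p_{Borealis}.
Solving the two reaction functions simultaneously: (1 − (0.25)(0.25))p_{Borealis} = 122.25 + 0.25·129.75, so 0.9375p_{Borealis} = 154.6875 and p_{Borealis} = 165.
Then p_{Alta} = 129.75 + 0.25·165 = 171.
q_{Borealis} = 325 − 2·165 + 171 = 166.
Profit = (165 − 82)·166 = 13778.

13778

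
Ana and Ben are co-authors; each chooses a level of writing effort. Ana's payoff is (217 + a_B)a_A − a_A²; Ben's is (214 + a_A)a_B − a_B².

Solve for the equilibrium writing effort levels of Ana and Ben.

216, 215

Expanding Ana's payoff: 217a_A + a_Ba_A − a_A².
∂π/∂a_A = 217 + a_B − 2a_A = 0, so a_A = 108.5 + 0.5a_B.
Likewise for Ben: a_B = 107 + 0.5a_A.
Solving the two reaction functions simultaneously: (1 − (0.5)(0.5))a_A = 108.5 + 0.5·107, so 0.75a_A = 162 and a_A = 216.
Then a_B = 107 + 0.5·216 = 215.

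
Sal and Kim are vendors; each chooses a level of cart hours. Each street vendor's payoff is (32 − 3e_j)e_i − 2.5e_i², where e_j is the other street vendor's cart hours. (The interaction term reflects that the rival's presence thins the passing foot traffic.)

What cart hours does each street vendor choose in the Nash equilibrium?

Sal's payoff is (32 − 3e_K)e_S − 2.5e_S².
∂π/∂e_S = 32 − 3e_K − 5e_S = 0, so e_S = 6.4 − 0.6e_K.
The game is symmetric, so in equilibrium e_K = e_S: the reaction function gives 1.6e_S = 6.4, hence e_S = 4.

4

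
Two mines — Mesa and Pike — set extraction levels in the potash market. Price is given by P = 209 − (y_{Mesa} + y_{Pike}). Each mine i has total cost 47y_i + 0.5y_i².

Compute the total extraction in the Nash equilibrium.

Mine Mesa's profit: π = y_{Mesa}(209 − (y_{Mesa} + y_{Pike})) − 47y_{Mesa} − 0.5y_{Mesa}².
∂π/∂y_{Mesa} = 162 − 3y_{Mesa} − y_{Pike} = 0, so y_{Mesa} = 54 − (1/3)y_{Pike}.
By symmetry y_{Pike} = y_{Mesa}; substituting into the reaction function, (4/3)y_{Mesa} = 54 and y_{Mesa} = 40.5.
Total extraction: 40.5 + 40.5 = 81.

81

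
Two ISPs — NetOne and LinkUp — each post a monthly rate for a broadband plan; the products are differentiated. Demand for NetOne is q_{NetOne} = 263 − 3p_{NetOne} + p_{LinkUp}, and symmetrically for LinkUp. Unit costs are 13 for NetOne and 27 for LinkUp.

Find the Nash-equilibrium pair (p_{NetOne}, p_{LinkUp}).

NetOne's profit: π = (p_{NetOne} − 13)(263 − 3p_{NetOne} + p_{LinkUp}).
∂π/∂p_{NetOne} = 302 − 6p_{NetOne} + p_{LinkUp} = 0 ⇒ p_{NetOne} = 151/3 + (1/6)p_{LinkUp}.
Similarly p_{LinkUp} = 172/3 + (1/6)p_{NetOne}.
Substituting the second reaction function into the first: p_{NetOne} = 151/3 + (1/6)(172/3 + (1/6)p_{NetOne}), which gives (35/36)p_{NetOne} = 539/9 ⇒ p_{NetOne} = 61.6.
Then p_{LinkUp} = 172/3 + (1/6)·61.6 = 67.6.

61.6, 67.6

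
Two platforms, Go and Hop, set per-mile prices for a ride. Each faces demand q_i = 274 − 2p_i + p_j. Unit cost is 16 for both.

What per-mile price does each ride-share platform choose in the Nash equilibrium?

102

Go's profit: π = (p_{Go} − 16)(274 − 2p_{Go} + p_{Hop}).
∂π/∂p_{Go} = 306 − 4p_{Go} + p_{Hop} = 0 ⇒ p_{Go} = 76.5 + 0.25p_{Hop}.
The game is symmetric, so in equilibrium p_{Hop} = p_{Go}: the reaction function gives 0.75p_{Go} = 76.5, hence p_{Go} = 102.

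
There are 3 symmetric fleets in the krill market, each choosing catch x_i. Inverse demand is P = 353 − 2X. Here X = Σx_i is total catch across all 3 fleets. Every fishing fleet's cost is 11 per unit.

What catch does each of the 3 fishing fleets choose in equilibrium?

A representative fishing fleet's profit is π_i = x_i(353 − 2X) − 11x_i, with X = x_i + Σ_{j≠i} x_j.
First-order condition: 342 − 4x_i − 2Σ_{j≠i} x_j = 0.
With identical fishing fleets, set every x_j = x: then 342 − 4x − 4x = 0, i.e. x = 342/8 = 42.75.

42.75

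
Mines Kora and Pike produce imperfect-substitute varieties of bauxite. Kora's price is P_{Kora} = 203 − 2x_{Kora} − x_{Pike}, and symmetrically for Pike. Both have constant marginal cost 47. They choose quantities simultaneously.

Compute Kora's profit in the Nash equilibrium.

Mine Kora's profit: π = x_{Kora}(203 − 2x_{Kora} − x_{Pike}) − 47x_{Kora}.
∂π/∂x_{Kora} = 156 − 4x_{Kora} − x_{Pike} = 0 ⇒ x_{Kora} = 39 − 0.25x_{Pike}.
The game is symmetric, so in equilibrium x_{Pike} = x_{Kora}: the reaction function gives 1.25x_{Kora} = 39, hence x_{Kora} = 31.2.
P_{Kora} = 203 − 2·31.2 − 31.2 = 109.4.
Profit = (109.4 − 47)·31.2 = 1946.88.

1946.88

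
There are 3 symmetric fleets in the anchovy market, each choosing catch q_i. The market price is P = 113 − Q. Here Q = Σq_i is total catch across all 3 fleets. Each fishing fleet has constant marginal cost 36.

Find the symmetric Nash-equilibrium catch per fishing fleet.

A representative fishing fleet's profit is π_i = q_i(113 − Q) − 36q_i, with Q = q_i + Σ_{j≠i} q_j.
First-order condition: 77 − 2q_i − Σ_{j≠i} q_j = 0.
Imposing symmetry (q_j = q for all j) turns Σ_{j≠i} q_j into 2q, so 77 = 4q and q = 19.25.

19.25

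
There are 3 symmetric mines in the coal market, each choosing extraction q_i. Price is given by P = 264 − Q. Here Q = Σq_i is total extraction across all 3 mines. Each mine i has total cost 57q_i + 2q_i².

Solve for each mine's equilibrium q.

A representative mine's profit is π_i = q_i(264 − Q) − 57q_i − 2q_i², with Q = q_i + Σ_{j≠i} q_j.
First-order condition: 207 − 6q_i − Σ_{j≠i} q_j = 0.
Imposing symmetry (q_j = q for all j) turns Σ_{j≠i} q_j into 2q, so 207 = 8q and q = 25.875.

25.875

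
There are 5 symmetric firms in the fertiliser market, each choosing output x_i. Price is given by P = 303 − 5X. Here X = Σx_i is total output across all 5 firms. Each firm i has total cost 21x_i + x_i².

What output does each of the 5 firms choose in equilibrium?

8.8125

A representative firm's profit is π_i = x_i(303 − 5X) − 21x_i − x_i², with X = x_i + Σ_{j≠i} x_j.
First-order condition: 282 − 12x_i − 5Σ_{j≠i} x_j = 0.
In a symmetric equilibrium every firm chooses the same x, so Σ_{j≠i} x_j = 4x. The condition becomes 282 − 32x = 0, giving x = 282/32 = 8.8125.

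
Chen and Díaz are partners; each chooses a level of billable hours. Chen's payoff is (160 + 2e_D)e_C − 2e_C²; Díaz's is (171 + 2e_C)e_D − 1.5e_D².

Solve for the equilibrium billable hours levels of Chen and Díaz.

Expanding Chen's payoff: 160e_C + 2e_De_C − 2e_C².
∂π/∂e_C = 160 + 2e_D − 4e_C = 0, so e_C = 40 + 0.5e_D.
Likewise for Díaz: e_D = 57 + (2/3)e_C.
Solving the two reaction functions simultaneously: (1 − (0.5)(2/3))e_C = 40 + 0.5·57, so (2/3)e_C = 68.5 and e_C = 102.75.
Then e_D = 57 + (2/3)·102.75 = 125.5.

102.75, 125.5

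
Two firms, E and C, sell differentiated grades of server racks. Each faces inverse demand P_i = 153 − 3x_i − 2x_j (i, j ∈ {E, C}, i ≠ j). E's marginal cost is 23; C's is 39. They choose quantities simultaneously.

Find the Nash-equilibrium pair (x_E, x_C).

17.25, 13.25

Firm E's profit: π = x_E(153 − 3x_E − 2x_C) − 23x_E.
∂π/∂x_E = 130 − 6x_E − 2x_C = 0 ⇒ x_E = 65/3 − (1/3)x_C.
Similarly x_C = 19 − (1/3)x_E.
Plugging x_C into E's best response: x_E = 65/3 − (1/3)(19 − (1/3)x_E) ⇒ (8/9)x_E = 46/3, so x_E = 17.25.
Then x_C = 19 − (1/3)·17.25 = 13.25.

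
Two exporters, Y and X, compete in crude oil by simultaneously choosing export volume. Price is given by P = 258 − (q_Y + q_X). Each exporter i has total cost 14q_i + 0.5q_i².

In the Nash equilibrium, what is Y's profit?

5581.5

Exporter Y's profit: π = q_Y(258 − (q_Y + q_X)) − 14q_Y − 0.5q_Y².
∂π/∂q_Y = 244 − 3q_Y − q_X = 0, so q_Y = 244/3 − (1/3)q_X.
By symmetry q_X = q_Y; substituting into the reaction function, (4/3)q_Y = 244/3 and q_Y = 61.
Price P = 258 − 122 = 136.
Y's profit: (136 − 14)·61 − 0.5(61)² = 5581.5.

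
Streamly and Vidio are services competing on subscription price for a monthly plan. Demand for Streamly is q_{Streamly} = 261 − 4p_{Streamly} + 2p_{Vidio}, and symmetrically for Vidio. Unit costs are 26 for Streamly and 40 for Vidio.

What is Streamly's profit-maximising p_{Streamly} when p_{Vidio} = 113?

Streamly's profit: π = (p_{Streamly} − 26)(261 − 4p_{Streamly} + 2p_{Vidio}).
∂π/∂p_{Streamly} = 365 − 8p_{Streamly} + 2p_{Vidio} = 0 ⇒ p_{Streamly} = 45.625 + 0.25p_{Vidio}.
At p_{Vidio} = 113: p_{Streamly} = 45.625 + 0.25·113 = 73.875.

73.875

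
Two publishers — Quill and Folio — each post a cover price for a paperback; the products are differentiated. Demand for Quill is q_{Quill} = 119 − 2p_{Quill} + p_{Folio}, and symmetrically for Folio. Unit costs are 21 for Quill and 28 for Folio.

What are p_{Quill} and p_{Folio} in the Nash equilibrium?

54.6, 57.4

Quill's profit: π = (p_{Quill} − 21)(119 − 2p_{Quill} + p_{Folio}).
∂π/∂p_{Quill} = 161 − 4p_{Quill} + p_{Folio} = 0 ⇒ p_{Quill} = 40.25 + 0.25p_{Folio}.
Similarly p_{Folio} = 43.75 + 0.25p_{Quill}.
Substituting the second reaction function into the first: p_{Quill} = 40.25 + 0.25(43.75 + 0.25p_{Quill}), which gives 0.9375p_{Quill} = 51.1875 ⇒ p_{Quill} = 54.6.
Then p_{Folio} = 43.75 + 0.25·54.6 = 57.4.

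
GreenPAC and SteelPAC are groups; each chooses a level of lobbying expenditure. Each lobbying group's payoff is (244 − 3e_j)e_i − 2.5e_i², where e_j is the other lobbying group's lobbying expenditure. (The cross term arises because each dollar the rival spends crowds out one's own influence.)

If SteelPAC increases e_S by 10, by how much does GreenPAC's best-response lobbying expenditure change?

-6

GreenPAC's payoff is (244 − 3e_S)e_G − 2.5e_G².
∂π/∂e_G = 244 − 3e_S − 5e_G = 0, so e_G = 48.8 − 0.6e_S.
The reaction-function slope is −0.6, so a 10-unit rise in e_S moves e_G by −0.6 × 10 = −6. GreenPAC's best response falls — the actions are strategic substitutes.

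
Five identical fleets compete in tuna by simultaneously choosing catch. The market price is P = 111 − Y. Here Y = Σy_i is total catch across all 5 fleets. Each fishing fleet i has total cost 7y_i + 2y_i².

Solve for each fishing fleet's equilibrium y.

10.4

A representative fishing fleet's profit is π_i = y_i(111 − Y) − 7y_i − 2y_i², with Y = y_i + Σ_{j≠i} y_j.
First-order condition: 104 − 6y_i − Σ_{j≠i} y_j = 0.
With identical fishing fleets, set every y_j = y: then 104 − 6y − 4y = 0, i.e. y = 104/10 = 10.4.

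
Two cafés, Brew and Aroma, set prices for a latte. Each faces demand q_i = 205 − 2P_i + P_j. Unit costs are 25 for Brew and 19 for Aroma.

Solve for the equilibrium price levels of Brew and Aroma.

84.2, 81.8

Brew's profit: π = (P_{Brew} − 25)(205 − 2P_{Brew} + P_{Aroma}).
∂π/∂P_{Brew} = 255 − 4P_{Brew} + P_{Aroma} = 0 ⇒ P_{Brew} = 63.75 + 0.25P_{Aroma}.
Similarly P_{Aroma} = 60.75 + 0.25P_{Brew}.
Solving the two reaction functions simultaneously: (1 − (0.25)(0.25))P_{Brew} = 63.75 + 0.25·60.75, so 0.9375P_{Brew} = 78.9375 and P_{Brew} = 84.2.
Then P_{Aroma} = 60.75 + 0.25·84.2 = 81.8.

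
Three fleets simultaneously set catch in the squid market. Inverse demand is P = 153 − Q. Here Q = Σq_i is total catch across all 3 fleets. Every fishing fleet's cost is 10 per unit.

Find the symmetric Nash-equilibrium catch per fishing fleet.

A representative fishing fleet's profit is π_i = q_i(153 − Q) − 10q_i, with Q = q_i + Σ_{j≠i} q_j.
First-order condition: 143 − 2q_i − Σ_{j≠i} q_j = 0.
Imposing symmetry (q_j = q for all j) turns Σ_{j≠i} q_j into 2q, so 143 = 4q and q = 35.75.

35.75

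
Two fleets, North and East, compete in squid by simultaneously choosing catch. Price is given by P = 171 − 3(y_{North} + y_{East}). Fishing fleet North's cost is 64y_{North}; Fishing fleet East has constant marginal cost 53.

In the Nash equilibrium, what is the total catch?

Fishing fleet North's profit: π = y_{North}(171 − 3(y_{North} + y_{East})) − 64y_{North}.
∂π/∂y_{North} = 107 − 6y_{North} − 3y_{East} = 0, so y_{North} = 107/6 − 0.5y_{East}.
By the same steps for East: y_{East} = 59/3 − 0.5y_{North}.
Substituting the second reaction function into the first: y_{North} = 107/6 − 0.5(59/3 − 0.5y_{North}), which gives 0.75y_{North} = 8 ⇒ y_{North} = 32/3.
Then y_{East} = 59/3 − 0.5·(32/3) = 43/3.
Total catch: 32/3 + 43/3 = 25.

25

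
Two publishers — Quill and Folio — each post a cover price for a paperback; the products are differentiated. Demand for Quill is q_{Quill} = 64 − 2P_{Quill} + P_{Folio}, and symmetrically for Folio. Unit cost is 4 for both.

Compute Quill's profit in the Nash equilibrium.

800

Quill's profit: π = (P_{Quill} − 4)(64 − 2P_{Quill} + P_{Folio}).
∂π/∂P_{Quill} = 72 − 4P_{Quill} + P_{Folio} = 0 ⇒ P_{Quill} = 18 + 0.25P_{Folio}.
Setting P_{Quill} = P_{Folio} in the reaction function: P_{Quill} = 18 + 0.25P_{Quill}, so P_{Quill} = 18 / 0.75 = 24.
q_{Quill} = 64 − 2·24 + 24 = 40.
Profit = (24 − 4)·40 = 800.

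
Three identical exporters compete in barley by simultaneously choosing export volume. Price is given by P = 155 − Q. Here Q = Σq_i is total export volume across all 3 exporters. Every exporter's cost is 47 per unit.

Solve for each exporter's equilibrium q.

27

A representative exporter's profit is π_i = q_i(155 − Q) − 47q_i, with Q = q_i + Σ_{j≠i} q_j.
First-order condition: 108 − 2q_i − Σ_{j≠i} q_j = 0.
Imposing symmetry (q_j = q for all j) turns Σ_{j≠i} q_j into 2q, so 108 = 4q and q = 27.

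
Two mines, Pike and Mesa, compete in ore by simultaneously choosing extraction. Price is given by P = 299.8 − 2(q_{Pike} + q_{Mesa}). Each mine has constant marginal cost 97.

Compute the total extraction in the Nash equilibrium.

Mine Pike's profit: π = q_{Pike}(299.8 − 2(q_{Pike} + q_{Mesa})) − 97q_{Pike}.
∂π/∂q_{Pike} = 202.8 − 4q_{Pike} − 2q_{Mesa} = 0, so q_{Pike} = 50.7 − 0.5q_{Mesa}.
The game is symmetric, so in equilibrium q_{Mesa} = q_{Pike}: the reaction function gives 1.5q_{Pike} = 50.7, hence q_{Pike} = 33.8.
Total extraction: 33.8 + 33.8 = 67.6.

67.6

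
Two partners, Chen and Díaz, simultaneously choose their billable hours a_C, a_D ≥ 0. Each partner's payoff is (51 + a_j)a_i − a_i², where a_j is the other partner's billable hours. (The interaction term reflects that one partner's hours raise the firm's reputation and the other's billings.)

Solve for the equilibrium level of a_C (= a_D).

51

Chen's payoff is (51 + a_D)a_C − a_C².
∂π/∂a_C = 51 + a_D − 2a_C = 0, so a_C = 25.5 + 0.5a_D.
Setting a_C = a_D in the reaction function: a_C = 25.5 + 0.5a_C, so a_C = 25.5 / 0.5 = 51.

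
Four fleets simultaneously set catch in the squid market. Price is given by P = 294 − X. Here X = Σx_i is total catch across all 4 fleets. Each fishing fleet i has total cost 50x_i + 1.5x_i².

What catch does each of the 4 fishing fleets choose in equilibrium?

A representative fishing fleet's profit is π_i = x_i(294 − X) − 50x_i − 1.5x_i², with X = x_i + Σ_{j≠i} x_j.
First-order condition: 244 − 5x_i − Σ_{j≠i} x_j = 0.
Imposing symmetry (x_j = x for all j) turns Σ_{j≠i} x_j into 3x, so 244 = 8x and x = 30.5.

30.5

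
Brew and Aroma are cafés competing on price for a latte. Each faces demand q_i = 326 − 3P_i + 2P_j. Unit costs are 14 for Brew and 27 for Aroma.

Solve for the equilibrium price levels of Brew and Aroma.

Brew's profit: π = (P_{Brew} − 14)(326 − 3P_{Brew} + 2P_{Aroma}).
∂π/∂P_{Brew} = 368 − 6P_{Brew} + 2P_{Aroma} = 0 ⇒ P_{Brew} = 184/3 + (1/3)P_{Aroma}.
Similarly P_{Aroma} = 407/6 + (1/3)P_{Brew}.
Substituting the second reaction function into the first: P_{Brew} = 184/3 + (1/3)(407/6 + (1/3)P_{Brew}), which gives (8/9)P_{Brew} = 1511/18 ⇒ P_{Brew} = 94.4375.
Then P_{Aroma} = 407/6 + (1/3)·94.4375 = 99.3125.

94.4375, 99.3125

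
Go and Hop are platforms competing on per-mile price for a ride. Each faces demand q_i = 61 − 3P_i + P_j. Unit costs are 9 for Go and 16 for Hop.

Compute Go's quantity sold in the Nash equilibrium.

Go's profit: π = (P_{Go} − 9)(61 − 3P_{Go} + P_{Hop}).
∂π/∂P_{Go} = 88 − 6P_{Go} + P_{Hop} = 0 ⇒ P_{Go} = 44/3 + (1/6)P_{Hop}.
Similarly P_{Hop} = 109/6 + (1/6)P_{Go}.
Substituting the second reaction function into the first: P_{Go} = 44/3 + (1/6)(109/6 + (1/6)P_{Go}), which gives (35/36)P_{Go} = 637/36 ⇒ P_{Go} = 18.2.
Then P_{Hop} = 109/6 + (1/6)·18.2 = 21.2.
q_{Go} = 61 − 3·18.2 + 21.2 = 27.6.

27.6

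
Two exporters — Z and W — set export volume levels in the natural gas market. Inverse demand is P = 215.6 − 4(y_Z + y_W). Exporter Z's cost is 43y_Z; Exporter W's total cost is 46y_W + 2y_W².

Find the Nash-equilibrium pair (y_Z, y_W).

Exporter Z's profit: π = y_Z(215.6 − 4(y_Z + y_W)) − 43y_Z.
∂π/∂y_Z = 172.6 − 8y_Z − 4y_W = 0, so y_Z = 21.575 − 0.5y_W.
For W: ∂π/∂y_W = 169.6 − 12y_W − 4y_Z = 0 ⇒ y_W = 212/15 − (1/3)y_Z.
Solving the two reaction functions simultaneously: (1 − (−0.5)(−1/3))y_Z = 21.575 − 0.5·(212/15), so (5/6)y_Z = 1741/120 and y_Z = 17.41.
Then y_W = 212/15 − (1/3)·17.41 = 8.33.

17.41, 8.33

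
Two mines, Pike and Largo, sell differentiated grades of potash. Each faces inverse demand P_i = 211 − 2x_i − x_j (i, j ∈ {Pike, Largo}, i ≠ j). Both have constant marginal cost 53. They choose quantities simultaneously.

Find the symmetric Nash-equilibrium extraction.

31.6

Mine Pike's profit: π = x_{Pike}(211 − 2x_{Pike} − x_{Largo}) − 53x_{Pike}.
∂π/∂x_{Pike} = 158 − 4x_{Pike} − x_{Largo} = 0 ⇒ x_{Pike} = 39.5 − 0.25x_{Largo}.
The game is symmetric, so in equilibrium x_{Largo} = x_{Pike}: the reaction function gives 1.25x_{Pike} = 39.5, hence x_{Pike} = 31.6.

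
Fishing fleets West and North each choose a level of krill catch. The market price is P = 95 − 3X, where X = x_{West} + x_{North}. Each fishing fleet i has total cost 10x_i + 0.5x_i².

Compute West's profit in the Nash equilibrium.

Fishing fleet West's profit: π = x_{West}(95 − 3(x_{West} + x_{North})) − 10x_{West} − 0.5x_{West}².
∂π/∂x_{West} = 85 − 7x_{West} − 3x_{North} = 0, so x_{West} = 85/7 − (3/7)x_{North}.
The game is symmetric, so in equilibrium x_{North} = x_{West}: the reaction function gives (10/7)x_{West} = 85/7, hence x_{West} = 8.5.
Price P = 95 − 3·17 = 44.
West's profit: (44 − 10)·8.5 − 0.5(8.5)² = 252.875.

252.875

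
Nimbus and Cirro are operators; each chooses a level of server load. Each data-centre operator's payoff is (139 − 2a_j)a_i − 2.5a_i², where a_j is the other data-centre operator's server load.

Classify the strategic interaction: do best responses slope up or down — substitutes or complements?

Nimbus's payoff is (139 − 2a_C)a_N − 2.5a_N².
∂π/∂a_N = 139 − 2a_C − 5a_N = 0, so a_N = 27.8 − 0.4a_C.
The best-response slope da_N/da_C = −0.4 < 0: the reaction function is downward-sloping, so the choices are strategic substitutes.

strategic substitutes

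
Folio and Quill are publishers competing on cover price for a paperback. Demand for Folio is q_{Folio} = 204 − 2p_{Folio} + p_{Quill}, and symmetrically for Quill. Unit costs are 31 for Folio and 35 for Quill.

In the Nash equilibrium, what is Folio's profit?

Folio's profit: π = (p_{Folio} − 31)(204 − 2p_{Folio} + p_{Quill}).
∂π/∂p_{Folio} = 266 − 4p_{Folio} + p_{Quill} = 0 ⇒ p_{Folio} = 66.5 + 0.25p_{Quill}.
Similarly p_{Quill} = 68.5 + 0.25p_{Folio}.
Solving the two reaction functions simultaneously: (1 − (0.25)(0.25))p_{Folio} = 66.5 + 0.25·68.5, so 0.9375p_{Folio} = 83.625 and p_{Folio} = 89.2.
Then p_{Quill} = 68.5 + 0.25·89.2 = 90.8.
q_{Folio} = 204 − 2·89.2 + 90.8 = 116.4.
Profit = (89.2 − 31)·116.4 = 6774.48.

6774.48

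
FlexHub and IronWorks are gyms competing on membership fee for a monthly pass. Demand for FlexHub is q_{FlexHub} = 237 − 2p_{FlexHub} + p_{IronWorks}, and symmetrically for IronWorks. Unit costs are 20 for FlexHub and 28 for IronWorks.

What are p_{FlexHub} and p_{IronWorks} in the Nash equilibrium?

FlexHub's profit: π = (p_{FlexHub} − 20)(237 − 2p_{FlexHub} + p_{IronWorks}).
∂π/∂p_{FlexHub} = 277 − 4p_{FlexHub} + p_{IronWorks} = 0 ⇒ p_{FlexHub} = 69.25 + 0.25p_{IronWorks}.
Similarly p_{IronWorks} = 73.25 + 0.25p_{FlexHub}.
Solving the two reaction functions simultaneously: (1 − (0.25)(0.25))p_{FlexHub} = 69.25 + 0.25·73.25, so 0.9375p_{FlexHub} = 87.5625 and p_{FlexHub} = 93.4.
Then p_{IronWorks} = 73.25 + 0.25·93.4 = 96.6.

93.4, 96.6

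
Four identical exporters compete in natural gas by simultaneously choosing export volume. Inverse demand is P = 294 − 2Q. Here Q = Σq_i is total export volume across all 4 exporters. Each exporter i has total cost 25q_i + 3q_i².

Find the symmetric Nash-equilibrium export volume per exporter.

A representative exporter's profit is π_i = q_i(294 − 2Q) − 25q_i − 3q_i², with Q = q_i + Σ_{j≠i} q_j.
First-order condition: 269 − 10q_i − 2Σ_{j≠i} q_j = 0.
With identical exporters, set every q_j = q: then 269 − 10q − 6q = 0, i.e. q = 269/16 = 16.8125.

16.8125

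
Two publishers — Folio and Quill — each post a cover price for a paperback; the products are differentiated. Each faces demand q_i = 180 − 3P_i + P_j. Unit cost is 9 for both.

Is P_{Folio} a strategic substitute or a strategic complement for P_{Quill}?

Folio's profit: π = (P_{Folio} − 9)(180 − 3P_{Folio} + P_{Quill}).
∂π/∂P_{Folio} = 207 − 6P_{Folio} + P_{Quill} = 0 ⇒ P_{Folio} = 34.5 + (1/6)P_{Quill}.
The best-response slope dP_{Folio}/dP_{Quill} = 1/6 > 0: the reaction function is upward-sloping, so the choices are strategic complements.

strategic complements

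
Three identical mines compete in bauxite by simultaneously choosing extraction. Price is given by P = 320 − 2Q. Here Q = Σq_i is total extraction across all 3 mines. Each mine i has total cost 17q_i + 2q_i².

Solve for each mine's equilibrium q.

A representative mine's profit is π_i = q_i(320 − 2Q) − 17q_i − 2q_i², with Q = q_i + Σ_{j≠i} q_j.
First-order condition: 303 − 8q_i − 2Σ_{j≠i} q_j = 0.
With identical mines, set every q_j = q: then 303 − 8q − 4q = 0, i.e. q = 303/12 = 25.25.

25.25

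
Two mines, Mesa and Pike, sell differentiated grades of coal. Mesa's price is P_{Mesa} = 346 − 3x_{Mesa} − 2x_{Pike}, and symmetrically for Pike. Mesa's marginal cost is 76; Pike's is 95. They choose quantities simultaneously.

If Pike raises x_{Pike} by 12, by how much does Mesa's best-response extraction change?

Mine Mesa's profit: π = x_{Mesa}(346 − 3x_{Mesa} − 2x_{Pike}) − 76x_{Mesa}.
∂π/∂x_{Mesa} = 270 − 6x_{Mesa} − 2x_{Pike} = 0 ⇒ x_{Mesa} = 45 − (1/3)x_{Pike}.
The reaction-function slope is −1/3, so a 12-unit rise in x_{Pike} moves x_{Mesa} by −1/3 × 12 = −4. Mesa's best response falls — the actions are strategic substitutes.

-4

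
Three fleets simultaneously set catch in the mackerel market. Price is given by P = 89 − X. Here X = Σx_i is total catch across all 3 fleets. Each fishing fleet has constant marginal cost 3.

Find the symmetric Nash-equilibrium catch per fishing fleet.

21.5

A representative fishing fleet's profit is π_i = x_i(89 − X) − 3x_i, with X = x_i + Σ_{j≠i} x_j.
First-order condition: 86 − 2x_i − Σ_{j≠i} x_j = 0.
Imposing symmetry (x_j = x for all j) turns Σ_{j≠i} x_j into 2x, so 86 = 4x and x = 21.5.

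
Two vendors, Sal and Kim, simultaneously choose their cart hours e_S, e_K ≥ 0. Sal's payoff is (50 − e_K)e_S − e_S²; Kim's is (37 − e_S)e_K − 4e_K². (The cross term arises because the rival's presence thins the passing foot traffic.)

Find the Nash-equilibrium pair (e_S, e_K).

24.2, 1.6

Expanding Sal's payoff: 50e_S − e_Ke_S − e_S².
∂π/∂e_S = 50 − e_K − 2e_S = 0, so e_S = 25 − 0.5e_K.
Likewise for Kim: e_K = 4.625 − 0.125e_S.
Plugging e_K into Sal's best response: e_S = 25 − 0.5(4.625 − 0.125e_S) ⇒ 0.9375e_S = 22.6875, so e_S = 24.2.
Then e_K = 4.625 − 0.125·24.2 = 1.6.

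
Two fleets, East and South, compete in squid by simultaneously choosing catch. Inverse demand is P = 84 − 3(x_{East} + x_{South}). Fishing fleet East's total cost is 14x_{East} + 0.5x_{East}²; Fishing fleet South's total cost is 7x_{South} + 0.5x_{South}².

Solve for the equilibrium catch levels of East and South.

6.475, 8.225

Fishing fleet East's profit: π = x_{East}(84 − 3(x_{East} + x_{South})) − 14x_{East} − 0.5x_{East}².
∂π/∂x_{East} = 70 − 7x_{East} − 3x_{South} = 0, so x_{East} = 10 − (3/7)x_{South}.
By the same steps for South: x_{South} = 11 − (3/7)x_{East}.
Plugging x_{South} into East's best response: x_{East} = 10 − (3/7)(11 − (3/7)x_{East}) ⇒ (40/49)x_{East} = 37/7, so x_{East} = 6.475.
Then x_{South} = 11 − (3/7)·6.475 = 8.225.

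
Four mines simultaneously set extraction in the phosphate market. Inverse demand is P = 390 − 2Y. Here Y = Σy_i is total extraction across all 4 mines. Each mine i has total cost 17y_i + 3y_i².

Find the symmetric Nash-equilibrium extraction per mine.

23.3125

A representative mine's profit is π_i = y_i(390 − 2Y) − 17y_i − 3y_i², with Y = y_i + Σ_{j≠i} y_j.
First-order condition: 373 − 10y_i − 2Σ_{j≠i} y_j = 0.
Imposing symmetry (y_j = y for all j) turns Σ_{j≠i} y_j into 3y, so 373 = 16y and y = 23.3125.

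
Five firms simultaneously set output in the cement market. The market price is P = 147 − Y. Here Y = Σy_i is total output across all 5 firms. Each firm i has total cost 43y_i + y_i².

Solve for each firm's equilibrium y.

A representative firm's profit is π_i = y_i(147 − Y) − 43y_i − y_i², with Y = y_i + Σ_{j≠i} y_j.
First-order condition: 104 − 4y_i − Σ_{j≠i} y_j = 0.
In a symmetric equilibrium every firm chooses the same y, so Σ_{j≠i} y_j = 4y. The condition becomes 104 − 8y = 0, giving y = 104/8 = 13.

13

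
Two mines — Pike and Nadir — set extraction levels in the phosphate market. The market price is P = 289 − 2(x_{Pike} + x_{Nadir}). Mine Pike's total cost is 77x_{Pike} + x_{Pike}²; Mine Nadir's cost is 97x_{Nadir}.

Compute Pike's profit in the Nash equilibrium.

1614.72

Mine Pike's profit: π = x_{Pike}(289 − 2(x_{Pike} + x_{Nadir})) − 77x_{Pike} − x_{Pike}².
∂π/∂x_{Pike} = 212 − 6x_{Pike} − 2x_{Nadir} = 0, so x_{Pike} = 106/3 − (1/3)x_{Nadir}.
For Nadir: ∂π/∂x_{Nadir} = 192 − 4x_{Nadir} − 2x_{Pike} = 0 ⇒ x_{Nadir} = 48 − 0.5x_{Pike}.
Substituting the second reaction function into the first: x_{Pike} = 106/3 − (1/3)(48 − 0.5x_{Pike}), which gives (5/6)x_{Pike} = 58/3 ⇒ x_{Pike} = 23.2.
Then x_{Nadir} = 48 − 0.5·23.2 = 36.4.
Price P = 289 − 2·59.6 = 169.8.
Pike's profit: (169.8 − 77)·23.2 − (23.2)² = 1614.72.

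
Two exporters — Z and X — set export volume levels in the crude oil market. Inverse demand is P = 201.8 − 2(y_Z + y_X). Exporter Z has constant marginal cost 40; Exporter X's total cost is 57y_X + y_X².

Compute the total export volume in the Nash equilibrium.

Exporter Z's profit: π = y_Z(201.8 − 2(y_Z + y_X)) − 40y_Z.
∂π/∂y_Z = 161.8 − 4y_Z − 2y_X = 0, so y_Z = 40.45 − 0.5y_X.
For X: ∂π/∂y_X = 144.8 − 6y_X − 2y_Z = 0 ⇒ y_X = 362/15 − (1/3)y_Z.
Solving the two reaction functions simultaneously: (1 − (−0.5)(−1/3))y_Z = 40.45 − 0.5·(362/15), so (5/6)y_Z = 1703/60 and y_Z = 34.06.
Then y_X = 362/15 − (1/3)·34.06 = 12.78.
Total export volume: 34.06 + 12.78 = 46.84.

46.84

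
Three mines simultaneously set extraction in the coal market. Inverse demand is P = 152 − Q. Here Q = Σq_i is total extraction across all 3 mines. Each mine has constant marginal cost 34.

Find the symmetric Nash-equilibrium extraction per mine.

29.5

A representative mine's profit is π_i = q_i(152 − Q) − 34q_i, with Q = q_i + Σ_{j≠i} q_j.
First-order condition: 118 − 2q_i − Σ_{j≠i} q_j = 0.
Imposing symmetry (q_j = q for all j) turns Σ_{j≠i} q_j into 2q, so 118 = 4q and q = 29.5.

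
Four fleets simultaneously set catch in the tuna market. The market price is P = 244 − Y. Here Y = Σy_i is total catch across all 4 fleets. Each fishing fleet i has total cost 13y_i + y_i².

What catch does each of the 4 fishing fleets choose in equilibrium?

33

A representative fishing fleet's profit is π_i = y_i(244 − Y) − 13y_i − y_i², with Y = y_i + Σ_{j≠i} y_j.
First-order condition: 231 − 4y_i − Σ_{j≠i} y_j = 0.
Imposing symmetry (y_j = y for all j) turns Σ_{j≠i} y_j into 3y, so 231 = 7y and y = 33.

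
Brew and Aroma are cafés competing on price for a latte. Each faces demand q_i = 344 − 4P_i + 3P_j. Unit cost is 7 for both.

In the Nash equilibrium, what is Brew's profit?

18171.04

Brew's profit: π = (P_{Brew} − 7)(344 − 4P_{Brew} + 3P_{Aroma}).
∂π/∂P_{Brew} = 372 − 8P_{Brew} + 3P_{Aroma} = 0 ⇒ P_{Brew} = 46.5 + 0.375P_{Aroma}.
Setting P_{Brew} = P_{Aroma} in the reaction function: P_{Brew} = 46.5 + 0.375P_{Brew}, so P_{Brew} = 46.5 / 0.625 = 74.4.
q_{Brew} = 344 − 4·74.4 + 3·74.4 = 269.6.
Profit = (74.4 − 7)·269.6 = 18171.04.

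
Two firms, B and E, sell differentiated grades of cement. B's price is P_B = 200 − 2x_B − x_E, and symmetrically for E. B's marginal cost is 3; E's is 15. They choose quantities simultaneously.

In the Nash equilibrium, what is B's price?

Firm B's profit: π = x_B(200 − 2x_B − x_E) − 3x_B.
∂π/∂x_B = 197 − 4x_B − x_E = 0 ⇒ x_B = 49.25 − 0.25x_E.
Similarly x_E = 46.25 − 0.25x_B.
Plugging x_E into B's best response: x_B = 49.25 − 0.25(46.25 − 0.25x_B) ⇒ 0.9375x_B = 37.6875, so x_B = 40.2.
Then x_E = 46.25 − 0.25·40.2 = 36.2.
P_B = 200 − 2·40.2 − 36.2 = 83.4.

83.4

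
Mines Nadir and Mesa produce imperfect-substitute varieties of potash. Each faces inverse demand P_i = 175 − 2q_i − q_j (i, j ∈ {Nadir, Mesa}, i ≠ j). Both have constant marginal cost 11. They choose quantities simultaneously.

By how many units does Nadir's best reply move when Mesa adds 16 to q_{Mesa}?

-4

Mine Nadir's profit: π = q_{Nadir}(175 − 2q_{Nadir} − q_{Mesa}) − 11q_{Nadir}.
∂π/∂q_{Nadir} = 164 − 4q_{Nadir} − q_{Mesa} = 0 ⇒ q_{Nadir} = 41 − 0.25q_{Mesa}.
The reaction-function slope is −0.25, so a 16-unit rise in q_{Mesa} moves q_{Nadir} by −0.25 × 16 = −4. Nadir's best response falls — the actions are strategic substitutes.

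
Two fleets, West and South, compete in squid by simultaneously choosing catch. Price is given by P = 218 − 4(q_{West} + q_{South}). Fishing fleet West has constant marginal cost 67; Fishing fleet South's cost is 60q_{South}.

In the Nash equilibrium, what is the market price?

Fishing fleet West's profit: π = q_{West}(218 − 4(q_{West} + q_{South})) − 67q_{West}.
∂π/∂q_{West} = 151 − 8q_{West} − 4q_{South} = 0, so q_{West} = 18.875 − 0.5q_{South}.
By the same steps for South: q_{South} = 19.75 − 0.5q_{West}.
Substituting the second reaction function into the first: q_{West} = 18.875 − 0.5(19.75 − 0.5q_{West}), which gives 0.75q_{West} = 9 ⇒ q_{West} = 12.
Then q_{South} = 19.75 − 0.5·12 = 13.75.
Equilibrium price: P = 218 − 4·25.75 = 115.

115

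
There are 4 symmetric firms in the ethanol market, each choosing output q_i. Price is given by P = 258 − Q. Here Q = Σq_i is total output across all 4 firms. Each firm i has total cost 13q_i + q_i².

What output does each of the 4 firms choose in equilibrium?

A representative firm's profit is π_i = q_i(258 − Q) − 13q_i − q_i², with Q = q_i + Σ_{j≠i} q_j.
First-order condition: 245 − 4q_i − Σ_{j≠i} q_j = 0.
With identical firms, set every q_j = q: then 245 − 4q − 3q = 0, i.e. q = 245/7 = 35.

35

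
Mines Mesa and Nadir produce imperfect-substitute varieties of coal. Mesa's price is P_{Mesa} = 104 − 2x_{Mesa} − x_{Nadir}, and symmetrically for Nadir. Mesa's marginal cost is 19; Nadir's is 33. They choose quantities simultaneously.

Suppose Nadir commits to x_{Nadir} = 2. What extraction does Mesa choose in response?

Mine Mesa's profit: π = x_{Mesa}(104 − 2x_{Mesa} − x_{Nadir}) − 19x_{Mesa}.
∂π/∂x_{Mesa} = 85 − 4x_{Mesa} − x_{Nadir} = 0 ⇒ x_{Mesa} = 21.25 − 0.25x_{Nadir}.
At x_{Nadir} = 2: x_{Mesa} = 21.25 − 0.25·2 = 20.75.

20.75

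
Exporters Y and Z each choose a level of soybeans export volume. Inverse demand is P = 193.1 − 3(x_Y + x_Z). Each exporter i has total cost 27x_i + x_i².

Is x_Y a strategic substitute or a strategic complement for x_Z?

strategic substitutes

Exporter Y's profit: π = x_Y(193.1 − 3(x_Y + x_Z)) − 27x_Y − x_Y².
∂π/∂x_Y = 166.1 − 8x_Y − 3x_Z = 0, so x_Y = 20.7625 − 0.375x_Z.
The best-response slope dx_Y/dx_Z = −0.375 < 0: the reaction function is downward-sloping, so the choices are strategic substitutes.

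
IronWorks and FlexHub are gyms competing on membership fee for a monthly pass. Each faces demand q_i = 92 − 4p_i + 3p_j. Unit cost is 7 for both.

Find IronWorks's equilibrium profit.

1156

IronWorks's profit: π = (p_{IronWorks} − 7)(92 − 4p_{IronWorks} + 3p_{FlexHub}).
∂π/∂p_{IronWorks} = 120 − 8p_{IronWorks} + 3p_{FlexHub} = 0 ⇒ p_{IronWorks} = 15 + 0.375p_{FlexHub}.
By symmetry p_{FlexHub} = p_{IronWorks}; substituting into the reaction function, 0.625p_{IronWorks} = 15 and p_{IronWorks} = 24.
q_{IronWorks} = 92 − 4·24 + 3·24 = 68.
Profit = (24 − 7)·68 = 1156.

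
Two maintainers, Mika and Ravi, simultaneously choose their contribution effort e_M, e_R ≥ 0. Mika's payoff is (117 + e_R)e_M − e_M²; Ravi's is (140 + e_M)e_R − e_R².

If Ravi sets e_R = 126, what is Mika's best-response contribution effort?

Expanding Mika's payoff: 117e_M + e_Re_M − e_M².
∂π/∂e_M = 117 + e_R − 2e_M = 0, so e_M = 58.5 + 0.5e_R.
At e_R = 126: e_M = 58.5 + 0.5·126 = 121.5.

121.5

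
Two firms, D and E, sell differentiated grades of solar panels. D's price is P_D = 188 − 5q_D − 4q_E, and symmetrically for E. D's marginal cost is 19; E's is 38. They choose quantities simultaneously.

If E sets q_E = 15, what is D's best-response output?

Firm D's profit: π = q_D(188 − 5q_D − 4q_E) − 19q_D.
∂π/∂q_D = 169 − 10q_D − 4q_E = 0 ⇒ q_D = 16.9 − 0.4q_E.
At q_E = 15: q_D = 16.9 − 0.4·15 = 10.9.

10.9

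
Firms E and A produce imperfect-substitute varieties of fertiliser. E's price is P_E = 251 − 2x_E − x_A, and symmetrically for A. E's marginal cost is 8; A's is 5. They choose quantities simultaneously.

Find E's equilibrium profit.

4685.12

Firm E's profit: π = x_E(251 − 2x_E − x_A) − 8x_E.
∂π/∂x_E = 243 − 4x_E − x_A = 0 ⇒ x_E = 60.75 − 0.25x_A.
Similarly x_A = 61.5 − 0.25x_E.
Plugging x_A into E's best response: x_E = 60.75 − 0.25(61.5 − 0.25x_E) ⇒ 0.9375x_E = 45.375, so x_E = 48.4.
Then x_A = 61.5 − 0.25·48.4 = 49.4.
P_E = 251 − 2·48.4 − 49.4 = 104.8.
Profit = (104.8 − 8)·48.4 = 4685.12.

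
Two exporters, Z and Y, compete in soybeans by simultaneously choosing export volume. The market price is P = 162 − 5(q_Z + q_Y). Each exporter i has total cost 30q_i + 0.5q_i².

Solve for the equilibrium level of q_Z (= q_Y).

8.25

Exporter Z's profit: π = q_Z(162 − 5(q_Z + q_Y)) − 30q_Z − 0.5q_Z².
∂π/∂q_Z = 132 − 11q_Z − 5q_Y = 0, so q_Z = 12 − (5/11)q_Y.
Setting q_Z = q_Y in the reaction function: q_Z = 12 − (5/11)q_Z, so q_Z = 12 / (16/11) = 8.25.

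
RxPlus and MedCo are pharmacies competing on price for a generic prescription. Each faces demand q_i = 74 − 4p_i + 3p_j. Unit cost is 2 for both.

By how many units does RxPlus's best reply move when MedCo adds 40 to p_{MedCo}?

RxPlus's profit: π = (p_{RxPlus} − 2)(74 − 4p_{RxPlus} + 3p_{MedCo}).
∂π/∂p_{RxPlus} = 82 − 8p_{RxPlus} + 3p_{MedCo} = 0 ⇒ p_{RxPlus} = 10.25 + 0.375p_{MedCo}.
The reaction-function slope is 0.375, so a 40-unit rise in p_{MedCo} moves p_{RxPlus} by 0.375 × 40 = 15. RxPlus's best response rises — the actions are strategic complements.

15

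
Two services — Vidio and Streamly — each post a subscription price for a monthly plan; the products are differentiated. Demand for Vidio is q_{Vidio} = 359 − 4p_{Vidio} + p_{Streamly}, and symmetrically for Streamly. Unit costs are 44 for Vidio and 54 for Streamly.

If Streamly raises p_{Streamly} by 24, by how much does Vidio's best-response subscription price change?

Vidio's profit: π = (p_{Vidio} − 44)(359 − 4p_{Vidio} + p_{Streamly}).
∂π/∂p_{Vidio} = 535 − 8p_{Vidio} + p_{Streamly} = 0 ⇒ p_{Vidio} = 66.875 + 0.125p_{Streamly}.
The reaction-function slope is 0.125, so a 24-unit rise in p_{Streamly} moves p_{Vidio} by 0.125 × 24 = 3. Vidio's best response rises — the actions are strategic complements.

3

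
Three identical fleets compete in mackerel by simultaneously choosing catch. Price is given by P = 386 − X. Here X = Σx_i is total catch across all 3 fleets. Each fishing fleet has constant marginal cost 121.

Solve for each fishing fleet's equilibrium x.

A representative fishing fleet's profit is π_i = x_i(386 − X) − 121x_i, with X = x_i + Σ_{j≠i} x_j.
First-order condition: 265 − 2x_i − Σ_{j≠i} x_j = 0.
Imposing symmetry (x_j = x for all j) turns Σ_{j≠i} x_j into 2x, so 265 = 4x and x = 66.25.

66.25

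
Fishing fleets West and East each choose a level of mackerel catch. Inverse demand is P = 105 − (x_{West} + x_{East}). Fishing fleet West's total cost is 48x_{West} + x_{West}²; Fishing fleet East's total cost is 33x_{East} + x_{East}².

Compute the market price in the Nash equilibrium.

79.2

Fishing fleet West's profit: π = x_{West}(105 − (x_{West} + x_{East})) − 48x_{West} − x_{West}².
∂π/∂x_{West} = 57 − 4x_{West} − x_{East} = 0, so x_{West} = 14.25 − 0.25x_{East}.
By the same steps for East: x_{East} = 18 − 0.25x_{West}.
Plugging x_{East} into West's best response: x_{West} = 14.25 − 0.25(18 − 0.25x_{West}) ⇒ 0.9375x_{West} = 9.75, so x_{West} = 10.4.
Then x_{East} = 18 − 0.25·10.4 = 15.4.
Equilibrium price: P = 105 − 25.8 = 79.2.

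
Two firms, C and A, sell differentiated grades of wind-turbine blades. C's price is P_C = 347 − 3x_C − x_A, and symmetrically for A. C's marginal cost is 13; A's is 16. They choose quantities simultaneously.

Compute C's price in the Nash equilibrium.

156.4

Firm C's profit: π = x_C(347 − 3x_C − x_A) − 13x_C.
∂π/∂x_C = 334 − 6x_C − x_A = 0 ⇒ x_C = 167/3 − (1/6)x_A.
Similarly x_A = 331/6 − (1/6)x_C.
Plugging x_A into C's best response: x_C = 167/3 − (1/6)(331/6 − (1/6)x_C) ⇒ (35/36)x_C = 1673/36, so x_C = 47.8.
Then x_A = 331/6 − (1/6)·47.8 = 47.2.
P_C = 347 − 3·47.8 − 47.2 = 156.4.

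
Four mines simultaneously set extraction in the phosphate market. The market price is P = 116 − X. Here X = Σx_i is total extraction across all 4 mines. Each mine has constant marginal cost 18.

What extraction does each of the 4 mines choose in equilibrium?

A representative mine's profit is π_i = x_i(116 − X) − 18x_i, with X = x_i + Σ_{j≠i} x_j.
First-order condition: 98 − 2x_i − Σ_{j≠i} x_j = 0.
In a symmetric equilibrium every mine chooses the same x, so Σ_{j≠i} x_j = 3x. The condition becomes 98 − 5x = 0, giving x = 98/5 = 19.6.

19.6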